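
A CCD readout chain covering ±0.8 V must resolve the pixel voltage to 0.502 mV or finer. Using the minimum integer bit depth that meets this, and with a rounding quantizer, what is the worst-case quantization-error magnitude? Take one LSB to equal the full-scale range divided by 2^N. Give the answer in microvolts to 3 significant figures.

195 µV

The full-scale span is 0.8 − (-0.8) = 1.6 V.
Required number of levels: 1.6/0.502 mV = 3187.3; smallest N with 2^N ≥ that is 12.
One LSB is 1.6 V / 4096 = 390.63 µV.
Max error for round-to-nearest is LSB/2 = 195 µV.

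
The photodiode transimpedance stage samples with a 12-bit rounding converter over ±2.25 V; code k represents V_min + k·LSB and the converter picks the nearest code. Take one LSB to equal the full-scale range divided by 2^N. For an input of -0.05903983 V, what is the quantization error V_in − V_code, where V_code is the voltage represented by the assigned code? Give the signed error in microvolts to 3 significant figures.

Span: 2.25 V − (-2.25 V) = 4.5 V. LSB = 4.5 V / 2^12 ≈ 1.099 mV.
Position in LSBs: (-0.05903983 − (-2.25)) × 4096/4.5 = 1994.2606; rounding gives k = 1994.
V_code = V_min + k × range/2^12 = -2.25 + 1994 × 4.5/4096 = -0.05932617188 V.
Error = V_in − V_code = -0.05903983 − (-0.05932617188) = +286 µV.

+286 µV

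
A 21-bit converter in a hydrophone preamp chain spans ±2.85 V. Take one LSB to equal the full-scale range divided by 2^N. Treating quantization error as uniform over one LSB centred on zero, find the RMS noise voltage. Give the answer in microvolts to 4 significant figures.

Range = 2.85 − (-2.85) = 5.7 V.
Step size = 5.7/2097152 V = 2.71797 µV.
V_rms = LSB/√12 = 2.71797 µV / √12 = 0.7846 µV.

0.7846 µV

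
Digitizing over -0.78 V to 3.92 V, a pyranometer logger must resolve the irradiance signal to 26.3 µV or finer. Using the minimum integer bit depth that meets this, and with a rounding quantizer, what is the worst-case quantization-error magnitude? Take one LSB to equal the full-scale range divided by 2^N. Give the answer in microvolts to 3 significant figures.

Span: 3.92 V − (-0.78 V) = 4.7 V.
4.7 V / 26.3 µV = 178700. Since 2^17 = 131072 and 2^18 = 262144, N = 18.
LSB = 4.7 V / 2^18 = 17.929 µV.
Max error for round-to-nearest is LSB/2 = 8.96 µV.

8.96 µV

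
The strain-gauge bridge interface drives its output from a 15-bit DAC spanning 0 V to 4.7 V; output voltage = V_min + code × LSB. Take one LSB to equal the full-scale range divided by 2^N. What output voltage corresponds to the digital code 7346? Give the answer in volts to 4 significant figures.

1.054 V

Range is 4.7 V. LSB = 4.7 V / 2^15.
V_out = V_min + code × LSB = 0 V + 7346 × 4.7 V / 32768
      = 0 + 1.05366 = 1.05366 V.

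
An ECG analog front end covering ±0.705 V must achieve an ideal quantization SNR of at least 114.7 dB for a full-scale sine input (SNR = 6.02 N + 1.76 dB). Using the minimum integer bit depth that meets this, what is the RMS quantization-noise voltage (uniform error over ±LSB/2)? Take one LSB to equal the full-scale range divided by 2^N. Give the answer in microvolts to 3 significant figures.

Full-scale range = 0.705 V − (-0.705 V) = 1.41 V.
N ≥ (114.7 − 1.76)/6.02 = 18.761 → N_min = 19.
Step size = 1.41/524288 V = 2.6894 µV.
V_rms = LSB/√12 = 0.776 µV.

0.776 µV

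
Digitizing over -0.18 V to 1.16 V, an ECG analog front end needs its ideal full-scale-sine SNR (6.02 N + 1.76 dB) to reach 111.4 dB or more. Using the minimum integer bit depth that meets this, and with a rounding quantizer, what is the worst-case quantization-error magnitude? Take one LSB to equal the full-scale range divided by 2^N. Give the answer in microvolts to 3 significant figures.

Span: 1.16 V − (-0.18 V) = 1.34 V.
Solving 6.02 N ≥ 111.4 − 1.76: N ≥ 18.213. Round up → N = 19.
LSB = 1.34 V / 2^19 = 2.5558 µV.
Half an LSB is 1.28 µV.

1.28 µV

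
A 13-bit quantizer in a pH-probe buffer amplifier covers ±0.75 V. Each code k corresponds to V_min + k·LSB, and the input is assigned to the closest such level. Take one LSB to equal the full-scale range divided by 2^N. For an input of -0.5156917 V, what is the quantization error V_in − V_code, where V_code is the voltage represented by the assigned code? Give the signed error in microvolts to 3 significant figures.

Span: 0.75 V − (-0.75 V) = 1.5 V. LSB = 1.5 V / 2^13 ≈ 183.1 µV.
(V_in − V_min)/LSB = (-0.5156917 − (-0.75)) × 8192/1.5 = 1279.6357 → nearest code k = 1280.
V_code = V_min + k × range/2^13 = -0.75 + 1280 × 1.5/8192 = -0.5156250000 V.
e = -0.5156917 − (-0.5156250000) = −66.7 µV.

−66.7 µV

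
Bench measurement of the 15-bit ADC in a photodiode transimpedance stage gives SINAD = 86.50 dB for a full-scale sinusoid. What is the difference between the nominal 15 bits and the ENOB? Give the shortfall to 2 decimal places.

Effective bits = (86.50 − 1.76)/6.02 = 14.0764.
Shortfall = 15 − 14.0764 = 0.9236 bits.

0.92 bits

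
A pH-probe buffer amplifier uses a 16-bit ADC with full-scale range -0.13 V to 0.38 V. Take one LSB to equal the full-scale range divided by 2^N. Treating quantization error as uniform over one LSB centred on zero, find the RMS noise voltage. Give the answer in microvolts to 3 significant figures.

Full-scale range = 0.38 V − (-0.13 V) = 0.51 V.
Step size = 0.51/65536 V = 7.7820 µV.
V_rms = LSB/√12 = 7.7820 µV / √12 = 2.25 µV.

2.25 µV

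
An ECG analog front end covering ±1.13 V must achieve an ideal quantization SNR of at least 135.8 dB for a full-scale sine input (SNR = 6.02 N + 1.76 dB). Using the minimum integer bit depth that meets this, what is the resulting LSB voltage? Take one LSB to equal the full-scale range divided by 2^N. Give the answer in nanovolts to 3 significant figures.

269 nV

Range = 1.13 − (-1.13) = 2.26 V.
N ≥ (135.8 − 1.76)/6.02 = 22.266 → N_min = 23.
One LSB is 2.26 V / 8388608 = 269 nV.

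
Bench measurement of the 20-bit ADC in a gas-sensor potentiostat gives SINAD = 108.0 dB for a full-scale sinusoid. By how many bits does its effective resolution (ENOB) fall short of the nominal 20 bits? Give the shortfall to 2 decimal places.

2.35 bits

Effective bits = (108.0 − 1.76)/6.02 = 17.6478.
Lost resolution: 20 − 17.6478 = 2.3522 bits.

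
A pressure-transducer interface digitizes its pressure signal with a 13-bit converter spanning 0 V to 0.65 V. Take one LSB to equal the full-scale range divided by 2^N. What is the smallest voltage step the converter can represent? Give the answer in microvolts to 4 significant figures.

79.35 µV

Span = 0.65 V.
2^13 = 8192 levels.
LSB = 0.65 V ÷ 2^13 = 0.65/8192 V = 79.35 µV.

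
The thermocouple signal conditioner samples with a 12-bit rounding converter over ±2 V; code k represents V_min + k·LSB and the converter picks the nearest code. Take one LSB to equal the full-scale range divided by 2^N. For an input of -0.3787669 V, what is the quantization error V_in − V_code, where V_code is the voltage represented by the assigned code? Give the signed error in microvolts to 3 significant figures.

+139 µV

Range = 2 − (-2) = 4 V. LSB = 4 V / 2^12 ≈ 0.9766 mV.
(-0.3787669 − (-2)) / LSB = 1.6212331 × 4096/4 = 1660.1427. Nearest integer: k = 1660.
V_code = V_min + k × range/2^12 = -2 + 1660 × 4/4096 = -0.3789062500 V.
V_in − V_code = -0.3787669 − (-0.3789062500) = +139 µV.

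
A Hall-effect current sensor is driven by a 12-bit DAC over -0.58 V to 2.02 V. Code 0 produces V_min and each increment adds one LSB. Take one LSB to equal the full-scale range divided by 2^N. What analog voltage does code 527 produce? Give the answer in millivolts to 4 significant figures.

-245.5 mV

The full-scale span is 2.02 − (-0.58) = 2.6 V. LSB = 2.6 V / 2^12.
Output = V_min + (527/4096) × range = -0.58 + 0.128662 × 2.6 V
      = -0.58 + 0.334521 = -0.245479 V.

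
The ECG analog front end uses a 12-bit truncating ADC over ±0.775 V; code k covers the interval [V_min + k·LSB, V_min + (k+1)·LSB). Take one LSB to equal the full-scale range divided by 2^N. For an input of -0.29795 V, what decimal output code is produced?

1260

Range = 0.775 − (-0.775) = 1.55 V. LSB = 1.55 V / 2^12 ≈ 378.4 µV.
code = ⌊(V_in − V_min)/LSB⌋ = ⌊(V_in − V_min) × 2^12 / range⌋
     = ⌊(-0.29795 − (-0.775)) × 4096 / 1.55⌋ = ⌊0.47705 × 4096/1.55⌋
     = ⌊1260.643⌋ = 1260.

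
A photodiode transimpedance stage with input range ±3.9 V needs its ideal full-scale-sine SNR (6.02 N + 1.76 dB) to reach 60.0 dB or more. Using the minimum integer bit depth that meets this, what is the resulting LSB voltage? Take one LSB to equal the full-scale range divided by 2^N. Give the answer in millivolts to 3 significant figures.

Full-scale range = 3.9 V − (-3.9 V) = 7.8 V.
Required N = ⌈(60.0 − 1.76)/6.02⌉ = ⌈9.674⌉ = 10.
One LSB is 7.8 V / 1024 = 7.62 mV.

7.62 mV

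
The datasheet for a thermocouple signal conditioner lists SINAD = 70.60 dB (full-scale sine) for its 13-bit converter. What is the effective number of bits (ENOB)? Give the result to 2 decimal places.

11.44 bits

ENOB = (70.60 − 1.76)/6.02 = 11.4352 bits.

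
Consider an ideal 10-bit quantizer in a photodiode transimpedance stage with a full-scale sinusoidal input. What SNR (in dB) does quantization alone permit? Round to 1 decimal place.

62.0 dB

Ideal quantization SNR: 6.02 × 10 + 1.76 dB = 62.0 dB.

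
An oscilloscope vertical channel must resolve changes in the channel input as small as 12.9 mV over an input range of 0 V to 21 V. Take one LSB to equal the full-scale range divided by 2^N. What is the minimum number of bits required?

11 bits

Full-scale range = 21 V.
Levels needed ≥ 21/12.9 mV = 1628. 2^11 = 2048 suffices, so N_min = 11.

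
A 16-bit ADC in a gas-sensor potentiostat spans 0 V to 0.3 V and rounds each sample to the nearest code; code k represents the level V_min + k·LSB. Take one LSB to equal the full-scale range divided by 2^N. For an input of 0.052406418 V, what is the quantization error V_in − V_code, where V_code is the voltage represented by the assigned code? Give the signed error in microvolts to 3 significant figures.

Full-scale range = 0.3 V. LSB = 0.3 V / 2^16 ≈ 4.578 µV.
Position in LSBs: (0.052406418 − (0)) × 65536/0.3 = 11448.3567; rounding gives k = 11448.
V_code = 0 + (11448/65536) × 0.3 = 0.052404785156 V.
Error = V_in − V_code = 0.052406418 − (0.052404785156) = +1.63 µV.

+1.63 µV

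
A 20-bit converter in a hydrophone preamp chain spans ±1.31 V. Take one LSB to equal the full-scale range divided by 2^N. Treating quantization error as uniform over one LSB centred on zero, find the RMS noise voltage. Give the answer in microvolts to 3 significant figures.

0.721 µV

Full-scale range = 1.31 V − (-1.31 V) = 2.62 V.
Step size = 2.62/1048576 V = 2.4986 µV.
V_rms = LSB/√12 = 2.4986 µV / √12 = 0.721 µV.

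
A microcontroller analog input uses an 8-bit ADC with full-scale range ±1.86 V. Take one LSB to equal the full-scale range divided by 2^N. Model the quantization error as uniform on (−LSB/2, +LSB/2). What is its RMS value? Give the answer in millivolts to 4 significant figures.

Span: 1.86 V − (-1.86 V) = 3.72 V.
LSB = 3.72 V / 2^8 = 14.5313 mV.
For a uniform distribution on [−LSB/2, +LSB/2], V_rms = LSB/√12 = 14.5313 mV/3.4641 = 4.195 mV.

4.195 mV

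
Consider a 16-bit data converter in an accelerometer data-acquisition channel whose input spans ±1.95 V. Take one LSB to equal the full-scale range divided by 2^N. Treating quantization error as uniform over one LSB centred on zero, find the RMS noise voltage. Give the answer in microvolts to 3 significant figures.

Span: 1.95 V − (-1.95 V) = 3.9 V.
LSB = 3.9 V / 2^16 = 59.509 µV.
V_rms = LSB/√12 = 59.509 µV / √12 = 17.2 µV.

17.2 µV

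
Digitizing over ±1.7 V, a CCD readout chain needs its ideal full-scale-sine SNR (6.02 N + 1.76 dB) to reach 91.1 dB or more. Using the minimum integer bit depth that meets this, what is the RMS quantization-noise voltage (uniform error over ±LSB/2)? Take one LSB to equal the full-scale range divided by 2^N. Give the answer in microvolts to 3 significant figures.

Span: 1.7 V − (-1.7 V) = 3.4 V.
N ≥ (91.1 − 1.76)/6.02 = 14.841 → N_min = 15.
One LSB is 3.4 V / 32768 = 103.76 µV.
σ_q = LSB/√12 = 103.76 µV/3.4641 = 30.0 µV.

30.0 µV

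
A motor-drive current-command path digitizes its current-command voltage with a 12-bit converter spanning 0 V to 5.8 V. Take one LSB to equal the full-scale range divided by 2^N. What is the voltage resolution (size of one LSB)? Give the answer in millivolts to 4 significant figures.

V_FS = 5.8 V.
2^12 = 4096 levels.
LSB = 5.8 V ÷ 2^12 = 5.8/4096 V = 1.416 mV.

1.416 mV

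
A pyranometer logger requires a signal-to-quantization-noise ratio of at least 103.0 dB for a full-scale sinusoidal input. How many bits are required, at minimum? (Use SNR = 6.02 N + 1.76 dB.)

Solving 6.02 N ≥ 103.0 − 1.76: N ≥ 16.817. Round up → N = 17.

17 bits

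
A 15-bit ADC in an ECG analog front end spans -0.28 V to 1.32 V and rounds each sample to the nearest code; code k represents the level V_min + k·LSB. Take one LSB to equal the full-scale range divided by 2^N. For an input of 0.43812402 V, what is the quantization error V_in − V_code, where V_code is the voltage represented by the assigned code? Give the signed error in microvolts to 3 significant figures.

+8.79 µV

Range = 1.32 − (-0.28) = 1.6 V. LSB = 1.6 V / 2^15 ≈ 48.83 µV.
Position in LSBs: (0.43812402 − (-0.28)) × 32768/1.6 = 14707.1799; rounding gives k = 14707.
Reconstructed level: -0.28 + 14707 × 1.6/32768 V = 0.43811523438 V.
V_in − V_code = 0.43812402 − (0.43811523438) = +8.79 µV.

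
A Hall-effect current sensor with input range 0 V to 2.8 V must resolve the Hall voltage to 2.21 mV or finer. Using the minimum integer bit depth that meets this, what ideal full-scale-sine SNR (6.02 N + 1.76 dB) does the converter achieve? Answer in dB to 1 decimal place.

68.0 dB

Full-scale range = 2.8 V.
Required number of levels: 2.8/2.21 mV = 1267.0; smallest N with 2^N ≥ that is 11.
Ideal SNR at N = 11: 6.02·11 + 1.76 = 68.0 dB.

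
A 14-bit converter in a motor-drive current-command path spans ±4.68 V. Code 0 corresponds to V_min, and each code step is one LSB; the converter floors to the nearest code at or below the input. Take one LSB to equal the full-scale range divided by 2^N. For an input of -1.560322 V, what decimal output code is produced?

5460

Span: 4.68 V − (-4.68 V) = 9.36 V. LSB = 9.36 V / 2^14 ≈ 0.5713 mV.
code = ⌊(V_in − V_min)/LSB⌋ = ⌊(V_in − V_min) × 2^14 / range⌋
     = ⌊(-1.560322 − (-4.68)) × 16384 / 9.36⌋ = ⌊3.119678 × 16384/9.36⌋
     = ⌊5460.770⌋ = 5460.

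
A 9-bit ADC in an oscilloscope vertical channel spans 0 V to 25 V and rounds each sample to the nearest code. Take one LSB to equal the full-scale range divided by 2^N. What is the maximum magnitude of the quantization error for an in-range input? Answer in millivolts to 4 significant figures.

24.41 mV

Range is 25 V.
One LSB is 25 V / 512 = 48.8281 mV.
A rounding quantizer has |error| ≤ LSB/2 = 24.41 mV.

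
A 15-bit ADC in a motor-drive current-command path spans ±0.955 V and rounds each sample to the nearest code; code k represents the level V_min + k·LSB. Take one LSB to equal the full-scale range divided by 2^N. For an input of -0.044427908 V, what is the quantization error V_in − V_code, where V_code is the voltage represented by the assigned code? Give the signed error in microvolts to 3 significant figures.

Span: 0.955 V − (-0.955 V) = 1.91 V. LSB = 1.91 V / 2^15 ≈ 58.29 µV.
(V_in − V_min)/LSB = (-0.044427908 − (-0.955)) × 32768/1.91 = 15621.7939 → nearest code k = 15622.
Reconstructed level: -0.955 + 15622 × 1.91/32768 V = -0.044415893555 V.
e = -0.044427908 − (-0.044415893555) = −12.0 µV.

−12.0 µV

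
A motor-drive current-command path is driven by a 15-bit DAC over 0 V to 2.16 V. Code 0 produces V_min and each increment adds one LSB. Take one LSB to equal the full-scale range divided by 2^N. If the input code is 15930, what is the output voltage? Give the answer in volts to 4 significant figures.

V_FS = 2.16 V. LSB = 2.16 V / 2^15.
Output = V_min + (15930/32768) × range = 0 + 0.486145 × 2.16 V
      = 0 + 1.05007 = 1.05007 V.

1.050 V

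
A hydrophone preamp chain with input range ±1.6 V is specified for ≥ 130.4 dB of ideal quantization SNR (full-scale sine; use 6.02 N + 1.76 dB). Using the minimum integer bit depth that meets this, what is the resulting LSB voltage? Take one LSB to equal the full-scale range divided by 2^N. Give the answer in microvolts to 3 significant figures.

0.763 µV

Range = 1.6 − (-1.6) = 3.2 V.
6.02 N + 1.76 ≥ 130.4 gives N ≥ 21.369, so the minimum integer is 22.
LSB = 3.2 V / 2^22 = 0.763 µV.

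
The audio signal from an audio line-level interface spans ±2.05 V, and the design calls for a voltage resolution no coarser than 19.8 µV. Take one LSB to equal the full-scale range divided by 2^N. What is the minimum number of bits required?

18 bits

Range = 2.05 − (-2.05) = 4.1 V.
Need 2^N ≥ 4.1 V / 19.8 µV = 207100 → N_min = 18.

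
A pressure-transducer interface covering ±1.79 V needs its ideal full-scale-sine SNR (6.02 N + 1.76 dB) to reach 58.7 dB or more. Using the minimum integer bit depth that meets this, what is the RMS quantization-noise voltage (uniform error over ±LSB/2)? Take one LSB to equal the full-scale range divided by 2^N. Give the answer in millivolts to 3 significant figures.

Full-scale range = 1.79 V − (-1.79 V) = 3.58 V.
6.02 N + 1.76 ≥ 58.7 gives N ≥ 9.458, so the minimum integer is 10.
Step size = 3.58/1024 V = 3.4961 mV.
V_rms = LSB/√12 = 1.01 mV.

1.01 mV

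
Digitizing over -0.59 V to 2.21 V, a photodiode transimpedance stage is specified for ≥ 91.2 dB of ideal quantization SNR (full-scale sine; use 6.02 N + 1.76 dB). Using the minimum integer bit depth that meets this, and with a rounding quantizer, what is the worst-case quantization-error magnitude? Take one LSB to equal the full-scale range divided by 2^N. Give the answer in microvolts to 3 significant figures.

42.7 µV

Full-scale range = 2.21 V − (-0.59 V) = 2.8 V.
N ≥ (91.2 − 1.76)/6.02 = 14.857 → N_min = 15.
Step size = 2.8/32768 V = 85.449 µV.
|e|_max = LSB/2 = 42.7 µV.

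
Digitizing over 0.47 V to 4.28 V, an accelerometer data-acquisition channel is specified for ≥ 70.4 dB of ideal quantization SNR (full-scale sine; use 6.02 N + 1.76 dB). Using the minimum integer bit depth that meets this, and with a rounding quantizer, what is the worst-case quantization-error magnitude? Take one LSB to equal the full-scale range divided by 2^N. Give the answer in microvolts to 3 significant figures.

Full-scale range = 4.28 V − (0.47 V) = 3.81 V.
N ≥ (70.4 − 1.76)/6.02 = 11.402 → N_min = 12.
One LSB is 3.81 V / 4096 = 0.93018 mV.
Max error for round-to-nearest is LSB/2 = 465 µV.

465 µV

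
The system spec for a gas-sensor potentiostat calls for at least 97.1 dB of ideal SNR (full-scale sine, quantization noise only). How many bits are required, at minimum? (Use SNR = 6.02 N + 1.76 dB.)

16 bits

Solving 6.02 N ≥ 97.1 − 1.76: N ≥ 15.837. Round up → N = 16.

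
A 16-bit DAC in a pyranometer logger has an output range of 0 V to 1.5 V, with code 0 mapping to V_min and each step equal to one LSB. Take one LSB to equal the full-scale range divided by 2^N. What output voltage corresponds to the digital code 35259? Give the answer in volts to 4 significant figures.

0.8070 V

Range is 1.5 V. LSB = 1.5 V / 2^16.
V_out = 0 + 35259 × (1.5/65536) V
      = 0 + 0.807014 = 0.807014 V.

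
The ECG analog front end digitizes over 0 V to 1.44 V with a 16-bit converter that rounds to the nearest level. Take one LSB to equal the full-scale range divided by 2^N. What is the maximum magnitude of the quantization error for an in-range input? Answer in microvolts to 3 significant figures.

V_FS = 1.44 V.
Step size = 1.44/65536 V = 21.973 µV.
Worst-case error for round-to-nearest is half an LSB: 11.0 µV.

11.0 µV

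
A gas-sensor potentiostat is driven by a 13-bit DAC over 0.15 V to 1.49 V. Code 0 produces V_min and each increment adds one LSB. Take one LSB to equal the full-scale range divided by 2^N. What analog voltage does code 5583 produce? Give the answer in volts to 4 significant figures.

1.063 V

Range = 1.49 − (0.15) = 1.34 V. LSB = 1.34 V / 2^13.
Output = V_min + (5583/8192) × range = 0.15 + 0.681519 × 1.34 V
      = 0.15 V + 0.913235 V = 1.06323 V.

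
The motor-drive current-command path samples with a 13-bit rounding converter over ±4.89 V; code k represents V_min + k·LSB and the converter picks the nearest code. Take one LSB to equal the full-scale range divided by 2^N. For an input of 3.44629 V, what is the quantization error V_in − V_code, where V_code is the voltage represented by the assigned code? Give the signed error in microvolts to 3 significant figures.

The full-scale span is 4.89 − (-4.89) = 9.78 V. LSB = 9.78 V / 2^13 ≈ 1.194 mV.
(3.44629 − (-4.89)) / LSB = 8.33629 × 8192/9.78 = 6982.7084. Nearest integer: k = 6983.
V_code = -4.89 + (6983/8192) × 9.78 = 3.446638184 V.
V_in − V_code = 3.44629 − (3.446638184) = −348 µV.

−348 µV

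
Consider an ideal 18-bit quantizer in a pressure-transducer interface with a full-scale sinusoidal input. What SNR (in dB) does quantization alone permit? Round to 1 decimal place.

110.1 dB

Ideal quantization SNR: 6.02 × 18 + 1.76 dB = 110.1 dB.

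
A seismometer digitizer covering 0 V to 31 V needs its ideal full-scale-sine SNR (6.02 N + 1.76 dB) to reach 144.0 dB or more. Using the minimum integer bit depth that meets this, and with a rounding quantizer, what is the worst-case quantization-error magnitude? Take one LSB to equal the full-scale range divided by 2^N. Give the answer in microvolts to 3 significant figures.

0.924 µV

Span = 31 V.
Solving 6.02 N ≥ 144.0 − 1.76: N ≥ 23.628. Round up → N = 24.
LSB = 31 V / 2^24 = 1.8477 µV.
Max error for round-to-nearest is LSB/2 = 0.924 µV.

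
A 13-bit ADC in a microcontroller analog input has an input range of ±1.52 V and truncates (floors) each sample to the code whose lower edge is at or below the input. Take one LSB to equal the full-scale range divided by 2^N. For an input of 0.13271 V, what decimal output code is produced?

Full-scale range = 1.52 V − (-1.52 V) = 3.04 V. LSB = 3.04 V / 2^13 ≈ 371.1 µV.
code = ⌊(V_in − V_min)/LSB⌋ = ⌊(V_in − V_min) × 2^13 / range⌋
     = ⌊(0.13271 − (-1.52)) × 8192 / 3.04⌋ = ⌊1.65271 × 8192/3.04⌋
     = ⌊4453.619⌋ = 4453.

4453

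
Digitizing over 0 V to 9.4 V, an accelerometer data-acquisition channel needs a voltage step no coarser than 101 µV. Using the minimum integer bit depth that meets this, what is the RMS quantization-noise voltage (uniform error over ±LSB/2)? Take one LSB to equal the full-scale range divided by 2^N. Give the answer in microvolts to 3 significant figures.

20.7 µV

V_FS = 9.4 V.
9.4 V / 101 µV = 93070. Since 2^16 = 65536 and 2^17 = 131072, N = 17.
Step size = 9.4/131072 V = 71.716 µV.
RMS noise = LSB/√12 = 20.7 µV.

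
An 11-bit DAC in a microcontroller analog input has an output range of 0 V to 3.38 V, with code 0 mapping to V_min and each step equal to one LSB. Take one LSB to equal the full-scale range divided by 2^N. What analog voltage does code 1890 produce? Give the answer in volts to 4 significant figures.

3.119 V

V_FS = 3.38 V. LSB = 3.38 V / 2^11.
V_out = V_min + code × LSB = 0 V + 1890 × 3.38 V / 2048
      = 0 V + 3.11924 V = 3.11924 V.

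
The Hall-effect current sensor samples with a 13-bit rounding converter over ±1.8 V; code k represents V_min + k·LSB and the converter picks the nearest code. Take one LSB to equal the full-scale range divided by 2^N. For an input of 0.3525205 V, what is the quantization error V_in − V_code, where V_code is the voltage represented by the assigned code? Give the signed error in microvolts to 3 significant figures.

Range = 1.8 − (-1.8) = 3.6 V. LSB = 3.6 V / 2^13 ≈ 439.5 µV.
(0.3525205 − (-1.8)) / LSB = 2.1525205 × 8192/3.6 = 4898.1800. Nearest integer: k = 4898.
V_code = -1.8 + (4898/8192) × 3.6 = 0.3524414063 V.
e = 0.3525205 − (0.3524414063) = +79.1 µV.

+79.1 µV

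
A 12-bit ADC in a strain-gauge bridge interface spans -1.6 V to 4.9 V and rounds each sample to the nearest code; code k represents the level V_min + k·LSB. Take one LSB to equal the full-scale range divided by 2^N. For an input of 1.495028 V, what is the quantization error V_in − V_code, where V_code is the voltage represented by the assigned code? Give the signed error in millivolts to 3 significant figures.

+0.546 mV

Span: 4.9 V − (-1.6 V) = 6.5 V. LSB = 6.5 V / 2^12 ≈ 1.587 mV.
Position in LSBs: (1.495028 − (-1.6)) × 4096/6.5 = 1950.3438; rounding gives k = 1950.
V_code = V_min + k × range/2^12 = -1.6 + 1950 × 6.5/4096 = 1.494482422 V.
V_in − V_code = 1.495028 − (1.494482422) = +0.546 mV.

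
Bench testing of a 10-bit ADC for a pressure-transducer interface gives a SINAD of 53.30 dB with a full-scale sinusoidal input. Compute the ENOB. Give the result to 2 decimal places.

8.56 bits

ENOB = (SINAD − 1.76) / 6.02 = (53.30 − 1.76) / 6.02 = 51.54 / 6.02 = 8.5615.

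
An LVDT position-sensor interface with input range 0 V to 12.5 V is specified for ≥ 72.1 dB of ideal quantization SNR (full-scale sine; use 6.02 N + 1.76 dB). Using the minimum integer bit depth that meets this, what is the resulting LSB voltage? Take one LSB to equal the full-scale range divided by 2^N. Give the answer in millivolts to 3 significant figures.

V_FS = 12.5 V.
6.02 N + 1.76 ≥ 72.1 gives N ≥ 11.684, so the minimum integer is 12.
LSB = 12.5 V ÷ 2^12 = 12.5/4096 V = 3.05 mV.

3.05 mV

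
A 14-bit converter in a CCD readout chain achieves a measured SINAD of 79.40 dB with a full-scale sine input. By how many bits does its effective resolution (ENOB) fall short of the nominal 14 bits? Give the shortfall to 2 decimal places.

1.10 bits

ENOB = (SINAD − 1.76)/6.02 = (79.40 − 1.76)/6.02 = 12.8970 bits.
14 − 12.8970 = 1.10 bits below nominal.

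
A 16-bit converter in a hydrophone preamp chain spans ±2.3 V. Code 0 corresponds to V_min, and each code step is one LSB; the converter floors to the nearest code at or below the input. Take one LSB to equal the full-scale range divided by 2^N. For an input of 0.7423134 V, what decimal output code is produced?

The full-scale span is 2.3 − (-2.3) = 4.6 V. LSB = 4.6 V / 2^16 ≈ 70.19 µV.
V_in − V_min = 0.7423134 − (-2.3) = 3.0423134 V.
Divide by LSB: 3.0423134 × 65536/4.6 = 43343.7067.
Truncating gives code 43343.

43343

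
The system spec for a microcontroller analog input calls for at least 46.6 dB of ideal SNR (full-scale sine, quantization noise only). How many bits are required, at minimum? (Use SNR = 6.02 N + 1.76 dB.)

8 bits

Solving 6.02 N ≥ 46.6 − 1.76: N ≥ 7.449. Round up → N = 8.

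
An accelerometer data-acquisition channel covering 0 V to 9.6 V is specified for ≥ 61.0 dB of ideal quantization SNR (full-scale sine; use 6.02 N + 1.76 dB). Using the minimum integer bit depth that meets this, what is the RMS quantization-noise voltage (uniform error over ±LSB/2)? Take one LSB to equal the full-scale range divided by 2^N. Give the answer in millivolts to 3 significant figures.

2.71 mV

Range is 9.6 V.
6.02 N + 1.76 ≥ 61.0 gives N ≥ 9.841, so the minimum integer is 10.
One LSB is 9.6 V / 1024 = 9.3750 mV.
RMS noise = LSB/√12 = 2.71 mV.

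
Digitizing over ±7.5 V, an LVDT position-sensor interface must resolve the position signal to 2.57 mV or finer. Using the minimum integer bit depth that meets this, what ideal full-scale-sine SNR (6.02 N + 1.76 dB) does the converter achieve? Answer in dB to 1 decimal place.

The full-scale span is 7.5 − (-7.5) = 15 V.
Need 2^N ≥ 15 V / 2.57 mV = 5837 → N_min = 13.
SNR = 6.02 × 13 + 1.76 = 80.02 dB.

80.0 dB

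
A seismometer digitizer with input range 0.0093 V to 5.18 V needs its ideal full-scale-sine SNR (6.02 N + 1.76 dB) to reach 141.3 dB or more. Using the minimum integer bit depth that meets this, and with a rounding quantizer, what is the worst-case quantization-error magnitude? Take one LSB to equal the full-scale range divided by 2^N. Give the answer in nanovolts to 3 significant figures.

Full-scale range = 5.18 V − (0.0093 V) = 5.1707 V.
N ≥ (141.3 − 1.76)/6.02 = 23.179 → N_min = 24.
Step size = 5.1707/16777216 V = 308.20 nV.
Max error for round-to-nearest is LSB/2 = 154 nV.

154 nV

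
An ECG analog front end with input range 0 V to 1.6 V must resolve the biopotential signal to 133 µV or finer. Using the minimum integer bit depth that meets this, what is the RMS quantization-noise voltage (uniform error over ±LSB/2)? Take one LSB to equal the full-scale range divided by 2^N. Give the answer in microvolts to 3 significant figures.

28.2 µV

V_FS = 1.6 V.
Required number of levels: 1.6/133 µV = 12030; smallest N with 2^N ≥ that is 14.
LSB = 1.6 V / 2^14 = 97.656 µV.
RMS noise = LSB/√12 = 28.2 µV.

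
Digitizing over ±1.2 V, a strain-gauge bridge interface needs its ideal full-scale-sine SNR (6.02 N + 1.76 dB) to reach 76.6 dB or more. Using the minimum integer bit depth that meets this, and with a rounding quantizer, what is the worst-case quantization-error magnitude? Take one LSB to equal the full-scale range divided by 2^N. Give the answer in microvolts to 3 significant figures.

Span: 1.2 V − (-1.2 V) = 2.4 V.
6.02 N + 1.76 ≥ 76.6 gives N ≥ 12.432, so the minimum integer is 13.
LSB = 2.4 V ÷ 2^13 = 2.4/8192 V = 292.97 µV.
Max error for round-to-nearest is LSB/2 = 146 µV.

146 µV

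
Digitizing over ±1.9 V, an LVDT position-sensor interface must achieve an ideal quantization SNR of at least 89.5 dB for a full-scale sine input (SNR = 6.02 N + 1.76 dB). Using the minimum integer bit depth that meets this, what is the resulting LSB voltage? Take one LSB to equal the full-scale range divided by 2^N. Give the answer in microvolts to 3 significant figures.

116 µV

Full-scale range = 1.9 V − (-1.9 V) = 3.8 V.
Required N = ⌈(89.5 − 1.76)/6.02⌉ = ⌈14.575⌉ = 15.
LSB = 3.8 V ÷ 2^15 = 3.8/32768 V = 116 µV.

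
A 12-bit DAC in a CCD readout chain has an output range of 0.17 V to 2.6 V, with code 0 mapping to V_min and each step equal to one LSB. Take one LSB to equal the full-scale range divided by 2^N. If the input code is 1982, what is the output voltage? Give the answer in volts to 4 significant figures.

1.346 V

The full-scale span is 2.6 − (0.17) = 2.43 V. LSB = 2.43 V / 2^12.
Output = V_min + (1982/4096) × range = 0.17 + 0.483887 × 2.43 V
      = 0.17 V + 1.17584 V = 1.34584 V.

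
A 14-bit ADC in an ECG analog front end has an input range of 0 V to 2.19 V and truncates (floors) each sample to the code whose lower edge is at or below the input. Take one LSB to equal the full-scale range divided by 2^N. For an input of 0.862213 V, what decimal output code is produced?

6450

Range is 2.19 V. LSB = 2.19 V / 2^14 ≈ 133.7 µV.
(V_in − V_min) × 2^14/range = (0.862213 − (0)) × 16384/2.19 = 6450.456.
Floor → code = 6450.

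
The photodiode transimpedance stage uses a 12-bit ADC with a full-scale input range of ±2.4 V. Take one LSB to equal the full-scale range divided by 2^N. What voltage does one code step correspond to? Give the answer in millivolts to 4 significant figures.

1.172 mV

Span: 2.4 V − (-2.4 V) = 4.8 V.
Number of codes = 2^12 = 4096.
Step size = 4.8/4096 V = 1.172 mV.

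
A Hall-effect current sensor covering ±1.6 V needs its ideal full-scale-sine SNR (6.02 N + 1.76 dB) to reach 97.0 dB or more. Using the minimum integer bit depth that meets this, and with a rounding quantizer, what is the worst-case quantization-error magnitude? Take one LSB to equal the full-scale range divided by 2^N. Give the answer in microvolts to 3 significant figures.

24.4 µV

The full-scale span is 1.6 − (-1.6) = 3.2 V.
Solving 6.02 N ≥ 97.0 − 1.76: N ≥ 15.821. Round up → N = 16.
One LSB is 3.2 V / 65536 = 48.828 µV.
|e|_max = LSB/2 = 24.4 µV.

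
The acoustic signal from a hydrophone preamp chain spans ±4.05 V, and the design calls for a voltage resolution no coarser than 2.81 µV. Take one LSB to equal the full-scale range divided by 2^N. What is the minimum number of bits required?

22 bits

The full-scale span is 4.05 − (-4.05) = 8.1 V.
Levels needed ≥ 8.1/2.81 µV = 2.883e6. 2^22 = 4194304 suffices, so N_min = 22.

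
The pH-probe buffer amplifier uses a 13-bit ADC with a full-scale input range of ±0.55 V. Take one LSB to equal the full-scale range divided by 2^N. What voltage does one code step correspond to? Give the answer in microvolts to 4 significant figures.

The full-scale span is 0.55 − (-0.55) = 1.1 V.
There are 2^13 = 8192 steps.
LSB = 1.1 V / 2^13 = 134.3 µV.

134.3 µV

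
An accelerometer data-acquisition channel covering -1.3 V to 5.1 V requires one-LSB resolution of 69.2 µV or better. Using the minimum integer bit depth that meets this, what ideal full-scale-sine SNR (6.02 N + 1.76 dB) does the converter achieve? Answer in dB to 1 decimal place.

The full-scale span is 5.1 − (-1.3) = 6.4 V.
Levels needed ≥ 6.4/69.2 µV = 92490. 2^17 = 131072 suffices, so N_min = 17.
Ideal SNR at N = 17: 6.02·17 + 1.76 = 104.1 dB.

104.1 dB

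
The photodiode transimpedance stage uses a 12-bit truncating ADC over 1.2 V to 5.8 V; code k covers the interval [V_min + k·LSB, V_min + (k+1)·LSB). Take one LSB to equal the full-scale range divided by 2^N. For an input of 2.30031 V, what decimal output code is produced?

The full-scale span is 5.8 − (1.2) = 4.6 V. LSB = 4.6 V / 2^12 ≈ 1.123 mV.
(V_in − V_min) × 2^12/range = (2.30031 − (1.2)) × 4096/4.6 = 979.754.
Floor → code = 979.

979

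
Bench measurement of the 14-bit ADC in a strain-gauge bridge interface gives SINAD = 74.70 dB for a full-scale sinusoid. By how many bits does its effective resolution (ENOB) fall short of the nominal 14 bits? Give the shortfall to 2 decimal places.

N_eff = (74.70 − 1.76)/6.02 = 12.1163 bits.
14 − 12.1163 = 1.88 bits below nominal.

1.88 bits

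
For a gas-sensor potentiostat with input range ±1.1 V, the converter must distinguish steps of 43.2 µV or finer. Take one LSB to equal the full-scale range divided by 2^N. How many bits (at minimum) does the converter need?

16 bits

The full-scale span is 1.1 − (-1.1) = 2.2 V.
2.2 V / 43.2 µV = 50930. Since 2^15 = 32768 and 2^16 = 65536, N = 16.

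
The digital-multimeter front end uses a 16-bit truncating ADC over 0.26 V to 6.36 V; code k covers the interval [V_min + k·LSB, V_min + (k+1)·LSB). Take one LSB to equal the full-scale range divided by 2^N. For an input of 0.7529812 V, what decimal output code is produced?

5296

Range = 6.36 − (0.26) = 6.1 V. LSB = 6.1 V / 2^16 ≈ 93.08 µV.
code = ⌊(V_in − V_min)/LSB⌋ = ⌊(V_in − V_min) × 2^16 / range⌋
     = ⌊(0.7529812 − (0.26)) × 65536 / 6.1⌋ = ⌊0.4929812 × 65536/6.1⌋
     = ⌊5296.396⌋ = 5296.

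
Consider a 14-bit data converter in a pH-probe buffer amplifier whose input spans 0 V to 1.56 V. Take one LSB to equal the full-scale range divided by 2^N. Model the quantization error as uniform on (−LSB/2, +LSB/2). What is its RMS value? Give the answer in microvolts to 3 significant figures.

27.5 µV

Full-scale range = 1.56 V.
LSB = 1.56 V ÷ 2^14 = 1.56/16384 V = 95.215 µV.
V_rms = LSB/√12 = 95.215 µV / √12 = 27.5 µV.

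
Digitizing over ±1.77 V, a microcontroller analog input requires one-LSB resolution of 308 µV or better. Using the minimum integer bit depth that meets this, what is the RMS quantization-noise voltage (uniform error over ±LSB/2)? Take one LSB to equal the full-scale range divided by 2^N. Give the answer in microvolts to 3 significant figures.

Range = 1.77 − (-1.77) = 3.54 V.
Need 2^N ≥ 3.54 V / 308 µV = 11490 → N_min = 14.
One LSB is 3.54 V / 16384 = 216.06 µV.
σ_q = LSB/√12 = 216.06 µV/3.4641 = 62.4 µV.

62.4 µV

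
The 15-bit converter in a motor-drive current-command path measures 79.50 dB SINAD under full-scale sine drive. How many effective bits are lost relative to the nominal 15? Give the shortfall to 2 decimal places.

2.09 bits

N_eff = (79.50 − 1.76)/6.02 = 12.9136 bits.
Lost resolution: 15 − 12.9136 = 2.0864 bits.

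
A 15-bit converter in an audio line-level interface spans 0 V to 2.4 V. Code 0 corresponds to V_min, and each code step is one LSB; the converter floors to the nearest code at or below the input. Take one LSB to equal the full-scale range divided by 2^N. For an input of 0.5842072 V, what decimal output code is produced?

Full-scale range = 2.4 V. LSB = 2.4 V / 2^15 ≈ 73.24 µV.
(V_in − V_min) × 2^15/range = (0.5842072 − (0)) × 32768/2.4 = 7976.376.
Floor → code = 7976.

7976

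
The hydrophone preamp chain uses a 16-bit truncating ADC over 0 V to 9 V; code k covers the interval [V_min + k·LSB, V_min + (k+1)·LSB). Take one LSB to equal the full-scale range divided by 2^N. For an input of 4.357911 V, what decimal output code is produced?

Full-scale range = 9 V. LSB = 9 V / 2^16 ≈ 137.3 µV.
(V_in − V_min) × 2^16/range = (4.357911 − (0)) × 65536/9 = 31733.339.
Floor → code = 31733.

31733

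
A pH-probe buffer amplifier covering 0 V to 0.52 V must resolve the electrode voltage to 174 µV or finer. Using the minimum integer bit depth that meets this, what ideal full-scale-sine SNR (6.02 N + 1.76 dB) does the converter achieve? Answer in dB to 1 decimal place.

Full-scale range = 0.52 V.
Required number of levels: 0.52/174 µV = 2988.5; smallest N with 2^N ≥ that is 12.
SNR = 6.02 × 12 + 1.76 = 74.00 dB.

74.0 dB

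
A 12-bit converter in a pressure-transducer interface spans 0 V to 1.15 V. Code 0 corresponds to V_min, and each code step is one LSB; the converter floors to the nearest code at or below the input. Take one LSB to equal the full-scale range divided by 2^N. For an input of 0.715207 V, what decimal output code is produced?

2547

Span = 1.15 V. LSB = 1.15 V / 2^12 ≈ 280.8 µV.
(V_in − V_min) × 2^12/range = (0.715207 − (0)) × 4096/1.15 = 2547.381.
Floor → code = 2547.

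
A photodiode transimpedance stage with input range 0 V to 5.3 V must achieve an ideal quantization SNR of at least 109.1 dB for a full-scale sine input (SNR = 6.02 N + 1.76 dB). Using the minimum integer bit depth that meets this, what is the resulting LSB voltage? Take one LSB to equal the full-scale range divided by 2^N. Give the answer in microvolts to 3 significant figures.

V_FS = 5.3 V.
6.02 N + 1.76 ≥ 109.1 gives N ≥ 17.831, so the minimum integer is 18.
One LSB is 5.3 V / 262144 = 20.2 µV.

20.2 µV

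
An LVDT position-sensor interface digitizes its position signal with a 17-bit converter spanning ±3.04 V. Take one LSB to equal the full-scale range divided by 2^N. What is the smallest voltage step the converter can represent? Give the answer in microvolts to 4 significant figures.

46.39 µV

The full-scale span is 3.04 − (-3.04) = 6.08 V.
2^17 = 131072 levels.
One LSB is 6.08 V / 131072 = 46.39 µV.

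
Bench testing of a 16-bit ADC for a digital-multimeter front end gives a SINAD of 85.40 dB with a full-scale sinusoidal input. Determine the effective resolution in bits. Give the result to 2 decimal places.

ENOB = (SINAD − 1.76) / 6.02 = (85.40 − 1.76) / 6.02 = 83.64 / 6.02 = 13.8937.

13.89 bits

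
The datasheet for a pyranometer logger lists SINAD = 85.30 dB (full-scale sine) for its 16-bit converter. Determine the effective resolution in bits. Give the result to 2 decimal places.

Inverting SNR = 6.02 N + 1.76: N_eff = (85.30 − 1.76)/6.02 = 13.8771.

13.88 bits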